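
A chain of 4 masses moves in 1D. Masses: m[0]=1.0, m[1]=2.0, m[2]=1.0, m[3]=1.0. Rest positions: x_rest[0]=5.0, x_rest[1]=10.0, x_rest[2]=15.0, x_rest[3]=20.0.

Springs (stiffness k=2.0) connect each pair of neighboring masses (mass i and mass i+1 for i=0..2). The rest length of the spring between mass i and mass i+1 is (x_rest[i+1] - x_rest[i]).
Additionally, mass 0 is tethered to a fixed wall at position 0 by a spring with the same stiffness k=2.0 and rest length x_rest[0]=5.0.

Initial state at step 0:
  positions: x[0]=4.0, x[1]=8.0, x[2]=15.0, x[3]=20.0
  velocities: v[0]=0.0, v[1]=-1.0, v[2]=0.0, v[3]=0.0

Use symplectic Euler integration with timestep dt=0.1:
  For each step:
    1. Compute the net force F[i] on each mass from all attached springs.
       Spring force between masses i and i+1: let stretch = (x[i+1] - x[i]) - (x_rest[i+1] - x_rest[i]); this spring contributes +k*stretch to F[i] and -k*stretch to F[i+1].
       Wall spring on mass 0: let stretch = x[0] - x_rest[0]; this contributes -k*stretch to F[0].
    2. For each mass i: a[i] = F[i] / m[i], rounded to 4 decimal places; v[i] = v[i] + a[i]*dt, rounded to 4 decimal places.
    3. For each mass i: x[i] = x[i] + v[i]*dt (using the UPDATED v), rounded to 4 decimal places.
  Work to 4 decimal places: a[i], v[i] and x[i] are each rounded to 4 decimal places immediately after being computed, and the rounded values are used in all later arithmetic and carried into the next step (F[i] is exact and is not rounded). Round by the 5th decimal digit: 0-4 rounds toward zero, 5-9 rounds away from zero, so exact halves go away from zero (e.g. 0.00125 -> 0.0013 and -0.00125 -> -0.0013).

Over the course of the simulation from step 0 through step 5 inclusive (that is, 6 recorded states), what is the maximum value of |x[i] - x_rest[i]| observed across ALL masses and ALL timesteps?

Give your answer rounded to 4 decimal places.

Step 0: x=[4.0000 8.0000 15.0000 20.0000] v=[0.0000 -1.0000 0.0000 0.0000]
Step 1: x=[4.0000 7.9300 14.9600 20.0000] v=[0.0000 -0.7000 -0.4000 0.0000]
Step 2: x=[3.9986 7.8910 14.8802 19.9992] v=[-0.0140 -0.3900 -0.7980 -0.0080]
Step 3: x=[3.9951 7.8830 14.7630 19.9960] v=[-0.0352 -0.0803 -1.1720 -0.0318]
Step 4: x=[3.9894 7.9049 14.6129 19.9882] v=[-0.0566 0.2189 -1.5014 -0.0784]
Step 5: x=[3.9823 7.9547 14.4361 19.9729] v=[-0.0714 0.4982 -1.7679 -0.1535]
Max displacement = 2.1170

Answer: 2.1170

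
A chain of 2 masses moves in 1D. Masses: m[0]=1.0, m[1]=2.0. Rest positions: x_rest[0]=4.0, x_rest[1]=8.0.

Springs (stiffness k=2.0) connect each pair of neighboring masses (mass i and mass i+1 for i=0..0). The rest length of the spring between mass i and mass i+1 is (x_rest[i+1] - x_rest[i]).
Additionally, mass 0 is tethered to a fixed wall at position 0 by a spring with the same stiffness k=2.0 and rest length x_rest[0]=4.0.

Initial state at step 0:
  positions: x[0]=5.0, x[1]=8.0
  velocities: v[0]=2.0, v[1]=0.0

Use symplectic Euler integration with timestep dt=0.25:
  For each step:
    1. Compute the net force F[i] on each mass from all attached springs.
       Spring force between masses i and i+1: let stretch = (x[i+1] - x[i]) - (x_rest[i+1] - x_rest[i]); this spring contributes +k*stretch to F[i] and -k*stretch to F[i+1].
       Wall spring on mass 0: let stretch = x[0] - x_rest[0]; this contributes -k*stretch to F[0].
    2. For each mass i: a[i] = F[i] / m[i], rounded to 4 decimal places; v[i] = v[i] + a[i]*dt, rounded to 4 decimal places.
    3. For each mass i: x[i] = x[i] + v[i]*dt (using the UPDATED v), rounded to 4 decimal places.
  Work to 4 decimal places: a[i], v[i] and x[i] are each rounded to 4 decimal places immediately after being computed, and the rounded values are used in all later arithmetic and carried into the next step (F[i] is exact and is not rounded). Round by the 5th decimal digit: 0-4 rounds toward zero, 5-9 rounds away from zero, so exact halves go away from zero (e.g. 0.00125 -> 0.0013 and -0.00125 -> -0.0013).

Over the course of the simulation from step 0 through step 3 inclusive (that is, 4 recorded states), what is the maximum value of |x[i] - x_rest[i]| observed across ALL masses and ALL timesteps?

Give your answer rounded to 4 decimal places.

Step 0: x=[5.0000 8.0000] v=[2.0000 0.0000]
Step 1: x=[5.2500 8.0625] v=[1.0000 0.2500]
Step 2: x=[5.1953 8.1992] v=[-0.2188 0.5469]
Step 3: x=[4.8667 8.3982] v=[-1.3145 0.7959]
Max displacement = 1.2500

Answer: 1.2500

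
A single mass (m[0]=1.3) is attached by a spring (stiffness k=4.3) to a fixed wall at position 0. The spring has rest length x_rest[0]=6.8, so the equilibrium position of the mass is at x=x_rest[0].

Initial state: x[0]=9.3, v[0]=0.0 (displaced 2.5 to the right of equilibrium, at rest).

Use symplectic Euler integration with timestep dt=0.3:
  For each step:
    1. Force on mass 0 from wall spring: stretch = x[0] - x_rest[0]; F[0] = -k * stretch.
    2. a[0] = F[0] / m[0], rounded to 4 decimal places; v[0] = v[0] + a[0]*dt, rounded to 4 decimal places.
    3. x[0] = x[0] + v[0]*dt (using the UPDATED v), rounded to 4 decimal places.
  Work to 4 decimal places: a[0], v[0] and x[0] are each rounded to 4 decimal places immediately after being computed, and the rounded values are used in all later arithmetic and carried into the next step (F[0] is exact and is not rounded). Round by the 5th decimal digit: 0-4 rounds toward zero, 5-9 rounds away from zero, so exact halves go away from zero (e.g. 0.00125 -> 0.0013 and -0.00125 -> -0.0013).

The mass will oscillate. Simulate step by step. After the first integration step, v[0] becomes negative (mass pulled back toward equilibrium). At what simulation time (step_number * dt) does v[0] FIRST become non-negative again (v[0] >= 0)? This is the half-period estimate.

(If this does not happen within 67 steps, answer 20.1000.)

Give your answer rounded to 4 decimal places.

Answer: 1.8000

Derivation:
Step 0: x=[9.3000] v=[0.0000]
Step 1: x=[8.5558] v=[-2.4808]
Step 2: x=[7.2889] v=[-4.2231]
Step 3: x=[5.8764] v=[-4.7082]
Step 4: x=[4.7389] v=[-3.7917]
Step 5: x=[4.2150] v=[-1.7465]
Step 6: x=[4.4606] v=[0.8186]
First v>=0 after going negative at step 6, time=1.8000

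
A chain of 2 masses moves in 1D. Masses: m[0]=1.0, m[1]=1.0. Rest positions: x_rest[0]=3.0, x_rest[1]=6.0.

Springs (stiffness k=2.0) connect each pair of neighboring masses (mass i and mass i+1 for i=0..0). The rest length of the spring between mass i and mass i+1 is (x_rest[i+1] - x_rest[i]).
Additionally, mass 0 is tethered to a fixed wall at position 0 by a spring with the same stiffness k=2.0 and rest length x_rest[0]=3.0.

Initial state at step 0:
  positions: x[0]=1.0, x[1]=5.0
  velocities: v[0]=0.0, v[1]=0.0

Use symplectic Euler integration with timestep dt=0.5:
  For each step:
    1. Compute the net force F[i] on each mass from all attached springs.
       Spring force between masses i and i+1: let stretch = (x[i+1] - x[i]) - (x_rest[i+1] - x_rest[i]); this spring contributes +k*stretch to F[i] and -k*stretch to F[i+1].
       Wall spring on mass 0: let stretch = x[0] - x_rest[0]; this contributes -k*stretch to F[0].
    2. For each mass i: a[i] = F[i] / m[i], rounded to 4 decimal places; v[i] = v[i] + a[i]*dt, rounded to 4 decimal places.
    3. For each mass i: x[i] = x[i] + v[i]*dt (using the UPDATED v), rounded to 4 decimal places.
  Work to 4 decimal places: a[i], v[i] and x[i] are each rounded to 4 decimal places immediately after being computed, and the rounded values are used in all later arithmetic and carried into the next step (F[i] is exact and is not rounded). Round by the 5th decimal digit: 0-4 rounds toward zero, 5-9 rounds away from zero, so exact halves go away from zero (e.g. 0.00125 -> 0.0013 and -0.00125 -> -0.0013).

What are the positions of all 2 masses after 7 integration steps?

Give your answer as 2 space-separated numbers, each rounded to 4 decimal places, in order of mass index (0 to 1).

Answer: 5.1797 6.9141

Derivation:
Step 0: x=[1.0000 5.0000] v=[0.0000 0.0000]
Step 1: x=[2.5000 4.5000] v=[3.0000 -1.0000]
Step 2: x=[3.7500 4.5000] v=[2.5000 0.0000]
Step 3: x=[3.5000 5.6250] v=[-0.5000 2.2500]
Step 4: x=[2.5625 7.1875] v=[-1.8750 3.1250]
Step 5: x=[2.6563 7.9375] v=[0.1875 1.5000]
Step 6: x=[4.0625 7.5469] v=[2.8124 -0.7812]
Step 7: x=[5.1797 6.9141] v=[2.2343 -1.2656]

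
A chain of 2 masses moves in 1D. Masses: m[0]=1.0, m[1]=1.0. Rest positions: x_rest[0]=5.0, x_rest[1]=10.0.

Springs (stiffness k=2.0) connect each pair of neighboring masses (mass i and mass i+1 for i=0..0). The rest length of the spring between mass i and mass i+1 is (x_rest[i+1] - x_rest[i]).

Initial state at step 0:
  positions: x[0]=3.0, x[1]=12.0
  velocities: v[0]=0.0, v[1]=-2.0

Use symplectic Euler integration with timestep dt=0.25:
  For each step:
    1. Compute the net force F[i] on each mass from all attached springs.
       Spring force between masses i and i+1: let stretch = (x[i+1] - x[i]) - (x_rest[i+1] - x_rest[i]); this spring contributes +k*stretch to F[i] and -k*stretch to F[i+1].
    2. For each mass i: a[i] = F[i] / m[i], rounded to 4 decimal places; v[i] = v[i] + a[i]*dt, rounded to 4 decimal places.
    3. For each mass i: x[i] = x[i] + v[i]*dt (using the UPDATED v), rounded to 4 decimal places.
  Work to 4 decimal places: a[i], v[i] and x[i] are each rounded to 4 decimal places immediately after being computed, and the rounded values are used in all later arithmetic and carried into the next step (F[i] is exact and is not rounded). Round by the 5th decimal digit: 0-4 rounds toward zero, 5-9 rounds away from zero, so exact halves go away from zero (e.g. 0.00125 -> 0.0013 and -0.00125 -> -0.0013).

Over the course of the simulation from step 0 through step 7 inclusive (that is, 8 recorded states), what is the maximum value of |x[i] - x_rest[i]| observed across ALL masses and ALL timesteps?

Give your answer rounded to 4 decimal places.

Step 0: x=[3.0000 12.0000] v=[0.0000 -2.0000]
Step 1: x=[3.5000 11.0000] v=[2.0000 -4.0000]
Step 2: x=[4.3125 9.6875] v=[3.2500 -5.2500]
Step 3: x=[5.1719 8.3281] v=[3.4375 -5.4375]
Step 4: x=[5.8008 7.1992] v=[2.5156 -4.5156]
Step 5: x=[5.9795 6.5205] v=[0.7148 -2.7148]
Step 6: x=[5.6008 6.3992] v=[-1.5147 -0.4853]
Step 7: x=[4.6969 6.8031] v=[-3.6155 1.6155]
Max displacement = 3.6008

Answer: 3.6008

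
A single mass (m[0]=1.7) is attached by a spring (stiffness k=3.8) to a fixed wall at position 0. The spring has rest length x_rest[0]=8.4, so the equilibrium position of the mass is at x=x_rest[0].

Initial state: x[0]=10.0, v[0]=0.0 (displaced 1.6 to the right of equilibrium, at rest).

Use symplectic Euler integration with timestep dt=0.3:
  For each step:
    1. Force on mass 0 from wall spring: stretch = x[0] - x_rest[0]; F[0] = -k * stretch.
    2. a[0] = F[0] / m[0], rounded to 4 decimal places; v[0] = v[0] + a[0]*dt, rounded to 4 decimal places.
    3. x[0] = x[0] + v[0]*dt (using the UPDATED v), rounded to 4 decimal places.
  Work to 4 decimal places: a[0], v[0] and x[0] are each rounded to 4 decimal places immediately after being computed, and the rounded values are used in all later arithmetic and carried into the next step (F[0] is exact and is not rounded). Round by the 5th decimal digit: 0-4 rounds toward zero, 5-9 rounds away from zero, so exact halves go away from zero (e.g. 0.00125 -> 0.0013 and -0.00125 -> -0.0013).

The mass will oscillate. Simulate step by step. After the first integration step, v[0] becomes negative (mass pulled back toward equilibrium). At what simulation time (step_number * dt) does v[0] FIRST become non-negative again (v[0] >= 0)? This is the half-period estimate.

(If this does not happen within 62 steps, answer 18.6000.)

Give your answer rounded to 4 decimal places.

Step 0: x=[10.0000] v=[0.0000]
Step 1: x=[9.6781] v=[-1.0730]
Step 2: x=[9.0991] v=[-1.9301]
Step 3: x=[8.3794] v=[-2.3989]
Step 4: x=[7.6639] v=[-2.3851]
Step 5: x=[7.0965] v=[-1.8915]
Step 6: x=[6.7913] v=[-1.0174]
Step 7: x=[6.8097] v=[0.0614]
First v>=0 after going negative at step 7, time=2.1000

Answer: 2.1000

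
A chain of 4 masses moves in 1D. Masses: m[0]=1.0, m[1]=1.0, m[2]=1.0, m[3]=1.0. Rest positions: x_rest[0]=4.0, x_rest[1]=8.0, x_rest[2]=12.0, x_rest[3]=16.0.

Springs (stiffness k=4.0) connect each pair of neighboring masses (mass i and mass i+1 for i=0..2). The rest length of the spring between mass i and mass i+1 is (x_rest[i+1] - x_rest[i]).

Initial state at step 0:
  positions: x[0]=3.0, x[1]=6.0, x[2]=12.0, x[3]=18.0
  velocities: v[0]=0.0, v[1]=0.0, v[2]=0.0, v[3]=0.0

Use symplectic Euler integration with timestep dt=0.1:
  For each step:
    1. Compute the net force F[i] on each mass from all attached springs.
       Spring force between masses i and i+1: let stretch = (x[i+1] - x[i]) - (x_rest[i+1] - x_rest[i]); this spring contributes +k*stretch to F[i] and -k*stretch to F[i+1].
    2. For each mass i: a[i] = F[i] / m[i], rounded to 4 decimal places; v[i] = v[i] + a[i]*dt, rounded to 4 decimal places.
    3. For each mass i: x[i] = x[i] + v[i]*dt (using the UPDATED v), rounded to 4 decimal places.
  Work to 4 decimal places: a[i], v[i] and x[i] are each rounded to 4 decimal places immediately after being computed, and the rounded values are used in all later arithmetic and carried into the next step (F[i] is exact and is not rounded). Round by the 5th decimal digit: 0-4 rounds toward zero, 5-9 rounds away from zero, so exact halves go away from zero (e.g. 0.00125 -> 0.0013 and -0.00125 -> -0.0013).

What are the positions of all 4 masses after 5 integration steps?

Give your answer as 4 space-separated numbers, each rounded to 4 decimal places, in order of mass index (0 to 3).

Answer: 2.6050 7.4408 12.0442 16.9101

Derivation:
Step 0: x=[3.0000 6.0000 12.0000 18.0000] v=[0.0000 0.0000 0.0000 0.0000]
Step 1: x=[2.9600 6.1200 12.0000 17.9200] v=[-0.4000 1.2000 0.0000 -0.8000]
Step 2: x=[2.8864 6.3488 12.0016 17.7632] v=[-0.7360 2.2880 0.0160 -1.5680]
Step 3: x=[2.7913 6.6652 12.0076 17.5359] v=[-0.9510 3.1642 0.0595 -2.2726]
Step 4: x=[2.6912 7.0404 12.0210 17.2475] v=[-1.0014 3.7516 0.1339 -2.8839]
Step 5: x=[2.6050 7.4408 12.0442 16.9101] v=[-0.8617 4.0042 0.2323 -3.3745]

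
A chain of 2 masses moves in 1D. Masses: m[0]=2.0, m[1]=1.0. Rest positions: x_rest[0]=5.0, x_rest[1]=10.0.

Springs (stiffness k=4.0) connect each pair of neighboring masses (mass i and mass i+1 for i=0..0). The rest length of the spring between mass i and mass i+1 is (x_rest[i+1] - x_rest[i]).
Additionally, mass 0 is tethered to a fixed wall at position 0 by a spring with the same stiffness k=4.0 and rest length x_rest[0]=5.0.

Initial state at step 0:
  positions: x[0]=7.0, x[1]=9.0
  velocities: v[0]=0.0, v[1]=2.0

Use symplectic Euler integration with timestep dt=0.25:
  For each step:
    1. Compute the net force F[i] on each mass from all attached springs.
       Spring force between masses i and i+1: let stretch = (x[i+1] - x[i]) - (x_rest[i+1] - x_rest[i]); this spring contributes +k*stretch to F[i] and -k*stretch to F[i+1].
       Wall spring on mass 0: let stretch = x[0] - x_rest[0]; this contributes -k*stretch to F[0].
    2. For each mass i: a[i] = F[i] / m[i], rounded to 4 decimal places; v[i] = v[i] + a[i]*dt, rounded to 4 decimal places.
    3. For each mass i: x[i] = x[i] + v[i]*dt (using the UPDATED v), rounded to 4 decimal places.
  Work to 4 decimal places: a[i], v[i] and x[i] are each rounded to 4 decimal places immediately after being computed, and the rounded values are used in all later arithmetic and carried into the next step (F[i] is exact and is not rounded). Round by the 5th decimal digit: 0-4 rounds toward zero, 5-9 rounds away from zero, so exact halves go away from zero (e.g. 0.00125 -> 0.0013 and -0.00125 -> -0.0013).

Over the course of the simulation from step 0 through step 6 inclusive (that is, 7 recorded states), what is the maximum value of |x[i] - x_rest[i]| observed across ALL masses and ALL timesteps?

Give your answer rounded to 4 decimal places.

Answer: 3.3311

Derivation:
Step 0: x=[7.0000 9.0000] v=[0.0000 2.0000]
Step 1: x=[6.3750 10.2500] v=[-2.5000 5.0000]
Step 2: x=[5.4375 11.7813] v=[-3.7500 6.1250]
Step 3: x=[4.6133 12.9766] v=[-3.2969 4.7812]
Step 4: x=[4.2578 13.3311] v=[-1.4219 1.4179]
Step 5: x=[4.5043 12.6673] v=[0.9859 -2.6554]
Step 6: x=[5.2081 11.2127] v=[2.8153 -5.8184]
Max displacement = 3.3311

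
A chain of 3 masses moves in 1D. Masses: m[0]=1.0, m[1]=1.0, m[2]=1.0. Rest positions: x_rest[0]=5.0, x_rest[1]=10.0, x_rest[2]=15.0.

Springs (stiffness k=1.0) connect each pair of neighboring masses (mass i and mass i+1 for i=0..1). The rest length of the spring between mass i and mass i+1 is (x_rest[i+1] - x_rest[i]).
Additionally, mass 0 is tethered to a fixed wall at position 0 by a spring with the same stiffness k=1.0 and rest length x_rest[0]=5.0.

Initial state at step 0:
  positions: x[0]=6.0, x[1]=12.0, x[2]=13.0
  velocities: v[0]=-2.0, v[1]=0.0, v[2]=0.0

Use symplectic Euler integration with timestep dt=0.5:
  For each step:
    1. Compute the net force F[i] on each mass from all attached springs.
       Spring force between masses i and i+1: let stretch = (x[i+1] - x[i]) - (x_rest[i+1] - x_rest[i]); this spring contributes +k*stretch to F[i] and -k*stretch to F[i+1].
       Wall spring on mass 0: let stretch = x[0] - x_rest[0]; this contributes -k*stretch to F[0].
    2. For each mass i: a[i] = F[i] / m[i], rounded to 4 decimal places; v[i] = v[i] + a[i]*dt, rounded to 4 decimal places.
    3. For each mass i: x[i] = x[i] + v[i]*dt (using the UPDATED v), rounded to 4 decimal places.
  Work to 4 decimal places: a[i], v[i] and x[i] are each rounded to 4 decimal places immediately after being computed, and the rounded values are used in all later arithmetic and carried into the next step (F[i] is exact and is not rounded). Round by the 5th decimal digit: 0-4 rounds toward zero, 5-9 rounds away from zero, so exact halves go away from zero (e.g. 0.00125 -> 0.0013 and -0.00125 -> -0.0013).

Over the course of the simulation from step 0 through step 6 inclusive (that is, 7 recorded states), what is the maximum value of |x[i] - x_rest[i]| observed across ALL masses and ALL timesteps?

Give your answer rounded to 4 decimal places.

Step 0: x=[6.0000 12.0000 13.0000] v=[-2.0000 0.0000 0.0000]
Step 1: x=[5.0000 10.7500 14.0000] v=[-2.0000 -2.5000 2.0000]
Step 2: x=[4.1875 8.8750 15.4375] v=[-1.6250 -3.7500 2.8750]
Step 3: x=[3.5000 7.4688 16.4844] v=[-1.3750 -2.8125 2.0938]
Step 4: x=[2.9297 7.3243 16.5274] v=[-1.1406 -0.2891 0.0860]
Step 5: x=[2.7256 8.3819 15.5196] v=[-0.4082 2.1152 -2.0156]
Step 6: x=[3.2542 9.8099 13.9774] v=[1.0572 2.8559 -3.0845]
Max displacement = 2.6757

Answer: 2.6757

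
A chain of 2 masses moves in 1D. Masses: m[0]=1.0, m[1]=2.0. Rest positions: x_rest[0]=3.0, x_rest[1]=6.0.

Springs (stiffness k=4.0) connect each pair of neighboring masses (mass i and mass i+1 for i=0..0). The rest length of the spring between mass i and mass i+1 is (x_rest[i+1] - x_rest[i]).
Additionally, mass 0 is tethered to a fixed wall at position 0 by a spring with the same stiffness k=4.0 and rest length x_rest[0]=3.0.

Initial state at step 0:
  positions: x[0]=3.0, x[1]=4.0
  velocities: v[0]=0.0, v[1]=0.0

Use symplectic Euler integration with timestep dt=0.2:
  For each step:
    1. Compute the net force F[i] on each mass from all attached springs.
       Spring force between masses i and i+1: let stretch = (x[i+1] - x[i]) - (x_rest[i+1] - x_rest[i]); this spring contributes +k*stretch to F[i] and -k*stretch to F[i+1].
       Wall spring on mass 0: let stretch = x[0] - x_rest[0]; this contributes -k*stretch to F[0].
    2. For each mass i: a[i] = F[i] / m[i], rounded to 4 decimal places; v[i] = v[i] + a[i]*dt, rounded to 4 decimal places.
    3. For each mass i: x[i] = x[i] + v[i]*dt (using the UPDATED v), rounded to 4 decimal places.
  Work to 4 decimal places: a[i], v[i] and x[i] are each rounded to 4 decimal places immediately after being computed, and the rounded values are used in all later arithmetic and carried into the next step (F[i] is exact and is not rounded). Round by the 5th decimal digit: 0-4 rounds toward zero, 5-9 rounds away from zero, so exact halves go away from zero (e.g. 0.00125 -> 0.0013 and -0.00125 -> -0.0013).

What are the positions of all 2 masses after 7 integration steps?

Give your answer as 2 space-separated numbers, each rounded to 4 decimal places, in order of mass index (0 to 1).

Answer: 2.7292 5.7479

Derivation:
Step 0: x=[3.0000 4.0000] v=[0.0000 0.0000]
Step 1: x=[2.6800 4.1600] v=[-1.6000 0.8000]
Step 2: x=[2.1680 4.4416] v=[-2.5600 1.4080]
Step 3: x=[1.6729 4.7813] v=[-2.4755 1.6986]
Step 4: x=[1.4075 5.1123] v=[-1.3271 1.6552]
Step 5: x=[1.5096 5.3870] v=[0.5107 1.3733]
Step 6: x=[1.9906 5.5915] v=[2.4049 1.0223]
Step 7: x=[2.7292 5.7479] v=[3.6931 0.7819]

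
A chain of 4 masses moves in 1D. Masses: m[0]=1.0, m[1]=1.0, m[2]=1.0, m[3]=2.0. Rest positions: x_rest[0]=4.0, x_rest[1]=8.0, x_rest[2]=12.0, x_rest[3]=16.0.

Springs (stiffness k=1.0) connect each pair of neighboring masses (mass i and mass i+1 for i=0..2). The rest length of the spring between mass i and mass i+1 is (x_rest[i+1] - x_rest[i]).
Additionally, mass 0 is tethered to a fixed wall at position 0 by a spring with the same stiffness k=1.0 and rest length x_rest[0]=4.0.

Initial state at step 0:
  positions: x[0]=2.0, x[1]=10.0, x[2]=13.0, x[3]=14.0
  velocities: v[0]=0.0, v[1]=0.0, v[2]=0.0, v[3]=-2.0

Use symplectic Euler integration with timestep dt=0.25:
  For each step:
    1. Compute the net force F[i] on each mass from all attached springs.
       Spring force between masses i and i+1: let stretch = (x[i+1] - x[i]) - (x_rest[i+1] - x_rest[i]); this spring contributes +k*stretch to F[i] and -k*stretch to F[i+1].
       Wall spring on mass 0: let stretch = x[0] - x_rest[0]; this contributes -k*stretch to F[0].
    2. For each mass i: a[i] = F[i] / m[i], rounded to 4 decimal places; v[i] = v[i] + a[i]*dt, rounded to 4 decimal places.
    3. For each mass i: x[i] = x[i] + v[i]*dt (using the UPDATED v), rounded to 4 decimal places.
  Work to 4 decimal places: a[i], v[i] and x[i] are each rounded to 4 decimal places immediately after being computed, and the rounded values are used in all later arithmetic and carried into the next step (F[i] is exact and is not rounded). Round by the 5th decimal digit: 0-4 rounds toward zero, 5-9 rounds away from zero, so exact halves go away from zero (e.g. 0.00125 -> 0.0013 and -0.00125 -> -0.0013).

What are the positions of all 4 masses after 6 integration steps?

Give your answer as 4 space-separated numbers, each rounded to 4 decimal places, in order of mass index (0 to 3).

Step 0: x=[2.0000 10.0000 13.0000 14.0000] v=[0.0000 0.0000 0.0000 -2.0000]
Step 1: x=[2.3750 9.6875 12.8750 13.5938] v=[1.5000 -1.2500 -0.5000 -1.6250]
Step 2: x=[3.0586 9.1172 12.5957 13.2901] v=[2.7344 -2.2813 -1.1172 -1.2149]
Step 3: x=[3.9297 8.3856 12.1424 13.0897] v=[3.4844 -2.9263 -1.8132 -0.8017]
Step 4: x=[4.8337 7.6103 11.5135 12.9847] v=[3.6160 -3.1011 -2.5156 -0.4201]
Step 5: x=[5.6091 6.9054 10.7326 12.9587] v=[3.1017 -2.8195 -3.1236 -0.1040]
Step 6: x=[6.1150 6.3587 9.8516 12.9882] v=[2.0235 -2.1868 -3.5239 0.1178]

Answer: 6.1150 6.3587 9.8516 12.9882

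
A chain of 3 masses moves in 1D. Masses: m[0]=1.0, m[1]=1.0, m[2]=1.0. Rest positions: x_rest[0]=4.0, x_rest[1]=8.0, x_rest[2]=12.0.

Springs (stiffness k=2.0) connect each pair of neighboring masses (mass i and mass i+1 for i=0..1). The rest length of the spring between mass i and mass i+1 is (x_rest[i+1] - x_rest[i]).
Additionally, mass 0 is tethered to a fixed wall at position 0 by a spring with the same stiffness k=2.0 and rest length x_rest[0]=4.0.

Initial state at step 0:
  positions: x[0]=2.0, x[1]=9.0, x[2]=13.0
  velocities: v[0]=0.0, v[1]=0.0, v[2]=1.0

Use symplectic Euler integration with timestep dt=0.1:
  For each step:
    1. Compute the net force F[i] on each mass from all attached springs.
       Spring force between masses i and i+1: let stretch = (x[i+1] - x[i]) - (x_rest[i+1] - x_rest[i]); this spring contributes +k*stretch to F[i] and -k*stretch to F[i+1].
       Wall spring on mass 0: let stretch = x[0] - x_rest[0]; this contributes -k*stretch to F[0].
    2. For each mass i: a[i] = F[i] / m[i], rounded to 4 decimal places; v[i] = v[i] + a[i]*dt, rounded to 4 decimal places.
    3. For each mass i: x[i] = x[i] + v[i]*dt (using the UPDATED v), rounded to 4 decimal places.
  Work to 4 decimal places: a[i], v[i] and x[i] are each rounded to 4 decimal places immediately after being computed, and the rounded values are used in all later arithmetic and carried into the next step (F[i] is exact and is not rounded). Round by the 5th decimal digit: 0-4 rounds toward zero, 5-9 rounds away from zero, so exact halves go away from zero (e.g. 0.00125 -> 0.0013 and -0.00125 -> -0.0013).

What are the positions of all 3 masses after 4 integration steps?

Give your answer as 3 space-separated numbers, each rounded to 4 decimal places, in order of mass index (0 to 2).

Answer: 2.9243 8.4832 13.3633

Derivation:
Step 0: x=[2.0000 9.0000 13.0000] v=[0.0000 0.0000 1.0000]
Step 1: x=[2.1000 8.9400 13.1000] v=[1.0000 -0.6000 1.0000]
Step 2: x=[2.2948 8.8264 13.1968] v=[1.9480 -1.1360 0.9680]
Step 3: x=[2.5743 8.6696 13.2862] v=[2.7954 -1.5682 0.8939]
Step 4: x=[2.9243 8.4832 13.3633] v=[3.4996 -1.8639 0.7706]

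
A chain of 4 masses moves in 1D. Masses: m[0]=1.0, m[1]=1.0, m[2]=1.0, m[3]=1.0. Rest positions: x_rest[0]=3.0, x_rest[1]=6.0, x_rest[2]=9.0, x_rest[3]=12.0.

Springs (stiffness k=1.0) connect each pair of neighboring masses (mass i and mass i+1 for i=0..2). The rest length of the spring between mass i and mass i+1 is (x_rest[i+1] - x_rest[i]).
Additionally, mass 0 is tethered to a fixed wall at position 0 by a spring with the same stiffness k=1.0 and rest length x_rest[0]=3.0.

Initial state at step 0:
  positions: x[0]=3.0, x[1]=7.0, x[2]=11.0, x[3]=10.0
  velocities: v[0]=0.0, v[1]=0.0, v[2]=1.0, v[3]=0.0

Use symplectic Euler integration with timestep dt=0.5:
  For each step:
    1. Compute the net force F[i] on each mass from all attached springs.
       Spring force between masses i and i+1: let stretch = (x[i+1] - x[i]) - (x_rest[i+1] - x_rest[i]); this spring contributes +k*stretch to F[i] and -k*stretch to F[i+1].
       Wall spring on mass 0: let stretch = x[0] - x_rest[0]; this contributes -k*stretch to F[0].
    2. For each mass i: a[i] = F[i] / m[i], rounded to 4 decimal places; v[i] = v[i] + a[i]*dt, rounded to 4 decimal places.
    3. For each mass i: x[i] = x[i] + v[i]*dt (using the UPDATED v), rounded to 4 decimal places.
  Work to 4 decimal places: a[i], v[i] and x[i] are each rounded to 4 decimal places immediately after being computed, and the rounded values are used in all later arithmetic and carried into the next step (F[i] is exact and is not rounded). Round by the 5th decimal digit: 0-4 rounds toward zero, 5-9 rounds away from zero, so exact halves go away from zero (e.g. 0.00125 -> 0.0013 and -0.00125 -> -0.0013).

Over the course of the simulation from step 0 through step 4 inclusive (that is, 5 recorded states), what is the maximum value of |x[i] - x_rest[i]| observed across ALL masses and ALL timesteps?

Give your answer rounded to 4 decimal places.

Answer: 2.5861

Derivation:
Step 0: x=[3.0000 7.0000 11.0000 10.0000] v=[0.0000 0.0000 1.0000 0.0000]
Step 1: x=[3.2500 7.0000 10.2500 11.0000] v=[0.5000 0.0000 -1.5000 2.0000]
Step 2: x=[3.6250 6.8750 8.8750 12.5625] v=[0.7500 -0.2500 -2.7500 3.1250]
Step 3: x=[3.9063 6.4375 7.9219 13.9532] v=[0.5625 -0.8750 -1.9063 2.7813]
Step 4: x=[3.8438 5.7383 8.1055 14.5861] v=[-0.1251 -1.3984 0.3672 1.2657]
Max displacement = 2.5861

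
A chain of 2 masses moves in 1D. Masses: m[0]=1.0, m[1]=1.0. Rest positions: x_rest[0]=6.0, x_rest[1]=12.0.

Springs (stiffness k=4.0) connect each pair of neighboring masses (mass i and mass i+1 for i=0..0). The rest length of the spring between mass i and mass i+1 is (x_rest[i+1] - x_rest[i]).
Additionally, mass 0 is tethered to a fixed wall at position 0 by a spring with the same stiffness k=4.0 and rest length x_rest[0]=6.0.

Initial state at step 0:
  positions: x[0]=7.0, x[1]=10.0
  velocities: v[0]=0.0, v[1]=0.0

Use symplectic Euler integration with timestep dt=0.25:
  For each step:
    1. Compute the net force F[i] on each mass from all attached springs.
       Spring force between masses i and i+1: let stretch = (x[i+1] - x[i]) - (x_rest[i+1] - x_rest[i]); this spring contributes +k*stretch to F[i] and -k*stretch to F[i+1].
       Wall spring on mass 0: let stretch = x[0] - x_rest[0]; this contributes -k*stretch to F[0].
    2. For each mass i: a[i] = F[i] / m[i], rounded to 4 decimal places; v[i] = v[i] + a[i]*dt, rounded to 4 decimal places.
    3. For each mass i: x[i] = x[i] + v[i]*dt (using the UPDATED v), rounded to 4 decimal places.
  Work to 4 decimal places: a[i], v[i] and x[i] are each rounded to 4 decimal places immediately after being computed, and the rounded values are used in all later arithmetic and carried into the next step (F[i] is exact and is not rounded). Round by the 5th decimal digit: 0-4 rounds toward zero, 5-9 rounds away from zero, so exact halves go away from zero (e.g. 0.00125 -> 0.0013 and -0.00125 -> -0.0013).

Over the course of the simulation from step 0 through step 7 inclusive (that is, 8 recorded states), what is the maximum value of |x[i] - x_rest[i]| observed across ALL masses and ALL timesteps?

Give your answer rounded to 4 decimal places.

Step 0: x=[7.0000 10.0000] v=[0.0000 0.0000]
Step 1: x=[6.0000 10.7500] v=[-4.0000 3.0000]
Step 2: x=[4.6875 11.8125] v=[-5.2500 4.2500]
Step 3: x=[3.9844 12.5938] v=[-2.8125 3.1250]
Step 4: x=[4.4375 12.7227] v=[1.8125 0.5156]
Step 5: x=[5.8526 12.2803] v=[5.6602 -1.7696]
Step 6: x=[7.4114 11.7310] v=[6.2353 -2.1973]
Step 7: x=[8.1973 11.6018] v=[3.1435 -0.5169]
Max displacement = 2.1973

Answer: 2.1973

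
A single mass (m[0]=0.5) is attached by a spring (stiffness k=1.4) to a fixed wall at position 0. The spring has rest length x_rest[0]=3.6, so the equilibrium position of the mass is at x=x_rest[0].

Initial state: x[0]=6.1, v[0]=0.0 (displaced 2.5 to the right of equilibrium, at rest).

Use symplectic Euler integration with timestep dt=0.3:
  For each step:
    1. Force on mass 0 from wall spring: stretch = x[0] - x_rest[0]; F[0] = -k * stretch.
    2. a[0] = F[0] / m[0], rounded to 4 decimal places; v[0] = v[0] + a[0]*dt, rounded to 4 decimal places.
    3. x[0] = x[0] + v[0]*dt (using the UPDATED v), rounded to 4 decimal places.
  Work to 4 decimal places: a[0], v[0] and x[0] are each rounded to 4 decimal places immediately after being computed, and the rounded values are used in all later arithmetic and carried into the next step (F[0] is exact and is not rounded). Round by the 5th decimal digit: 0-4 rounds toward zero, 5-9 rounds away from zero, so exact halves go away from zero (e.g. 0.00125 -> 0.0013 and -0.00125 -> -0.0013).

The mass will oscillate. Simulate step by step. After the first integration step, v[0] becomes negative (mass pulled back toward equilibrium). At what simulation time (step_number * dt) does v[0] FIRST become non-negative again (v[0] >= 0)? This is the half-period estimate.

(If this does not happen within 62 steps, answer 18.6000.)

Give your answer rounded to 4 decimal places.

Answer: 2.1000

Derivation:
Step 0: x=[6.1000] v=[0.0000]
Step 1: x=[5.4700] v=[-2.1000]
Step 2: x=[4.3688] v=[-3.6708]
Step 3: x=[3.0738] v=[-4.3166]
Step 4: x=[1.9114] v=[-3.8746]
Step 5: x=[1.1745] v=[-2.4562]
Step 6: x=[1.0489] v=[-0.4188]
Step 7: x=[1.5661] v=[1.7241]
First v>=0 after going negative at step 7, time=2.1000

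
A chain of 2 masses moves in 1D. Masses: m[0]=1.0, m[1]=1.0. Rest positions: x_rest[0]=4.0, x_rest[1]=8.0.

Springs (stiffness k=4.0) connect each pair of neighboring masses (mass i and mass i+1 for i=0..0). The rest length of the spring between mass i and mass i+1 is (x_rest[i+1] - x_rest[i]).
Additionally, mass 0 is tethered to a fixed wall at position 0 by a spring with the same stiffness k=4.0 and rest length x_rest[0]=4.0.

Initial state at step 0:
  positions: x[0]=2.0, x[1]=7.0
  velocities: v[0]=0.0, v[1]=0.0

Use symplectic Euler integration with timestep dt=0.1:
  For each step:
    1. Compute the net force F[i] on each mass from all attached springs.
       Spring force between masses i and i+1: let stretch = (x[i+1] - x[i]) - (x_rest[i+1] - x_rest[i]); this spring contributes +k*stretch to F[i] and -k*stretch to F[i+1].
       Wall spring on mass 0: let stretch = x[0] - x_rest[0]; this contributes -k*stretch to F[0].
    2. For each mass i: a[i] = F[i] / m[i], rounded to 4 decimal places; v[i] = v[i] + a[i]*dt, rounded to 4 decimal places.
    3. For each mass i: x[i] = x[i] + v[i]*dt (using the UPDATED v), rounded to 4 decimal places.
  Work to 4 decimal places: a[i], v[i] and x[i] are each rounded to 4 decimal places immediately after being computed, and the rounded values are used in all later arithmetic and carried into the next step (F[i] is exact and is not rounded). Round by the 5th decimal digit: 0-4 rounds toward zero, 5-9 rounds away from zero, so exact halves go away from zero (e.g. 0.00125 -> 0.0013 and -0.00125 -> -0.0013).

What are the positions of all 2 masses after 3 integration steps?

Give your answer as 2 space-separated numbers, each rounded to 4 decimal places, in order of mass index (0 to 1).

Step 0: x=[2.0000 7.0000] v=[0.0000 0.0000]
Step 1: x=[2.1200 6.9600] v=[1.2000 -0.4000]
Step 2: x=[2.3488 6.8864] v=[2.2880 -0.7360]
Step 3: x=[2.6652 6.7913] v=[3.1635 -0.9510]

Answer: 2.6652 6.7913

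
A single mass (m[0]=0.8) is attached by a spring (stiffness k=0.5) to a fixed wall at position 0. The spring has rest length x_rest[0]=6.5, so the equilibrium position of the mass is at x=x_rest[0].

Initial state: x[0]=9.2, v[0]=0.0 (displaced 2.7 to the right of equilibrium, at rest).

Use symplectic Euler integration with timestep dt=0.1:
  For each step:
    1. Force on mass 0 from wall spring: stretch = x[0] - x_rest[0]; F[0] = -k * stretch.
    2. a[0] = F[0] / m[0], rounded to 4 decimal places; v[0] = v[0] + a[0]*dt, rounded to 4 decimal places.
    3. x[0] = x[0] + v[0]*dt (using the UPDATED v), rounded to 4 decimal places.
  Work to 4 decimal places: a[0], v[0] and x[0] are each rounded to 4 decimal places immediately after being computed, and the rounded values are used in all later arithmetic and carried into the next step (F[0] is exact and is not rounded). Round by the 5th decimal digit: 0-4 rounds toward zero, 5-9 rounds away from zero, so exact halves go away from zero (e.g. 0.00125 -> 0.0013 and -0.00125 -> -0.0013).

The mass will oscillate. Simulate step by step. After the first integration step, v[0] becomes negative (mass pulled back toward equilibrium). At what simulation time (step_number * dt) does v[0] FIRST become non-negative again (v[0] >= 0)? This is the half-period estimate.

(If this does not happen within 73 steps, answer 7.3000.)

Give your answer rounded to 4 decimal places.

Step 0: x=[9.2000] v=[0.0000]
Step 1: x=[9.1831] v=[-0.1688]
Step 2: x=[9.1495] v=[-0.3365]
Step 3: x=[9.0993] v=[-0.5021]
Step 4: x=[9.0328] v=[-0.6646]
Step 5: x=[8.9505] v=[-0.8229]
Step 6: x=[8.8529] v=[-0.9761]
Step 7: x=[8.7406] v=[-1.1232]
Step 8: x=[8.6143] v=[-1.2632]
Step 9: x=[8.4748] v=[-1.3953]
Step 10: x=[8.3229] v=[-1.5187]
Step 11: x=[8.1596] v=[-1.6326]
Step 12: x=[7.9860] v=[-1.7363]
Step 13: x=[7.8031] v=[-1.8292]
Step 14: x=[7.6120] v=[-1.9106]
Step 15: x=[7.4140] v=[-1.9801]
Step 16: x=[7.2103] v=[-2.0372]
Step 17: x=[7.0021] v=[-2.0816]
Step 18: x=[6.7908] v=[-2.1130]
Step 19: x=[6.5777] v=[-2.1312]
Step 20: x=[6.3641] v=[-2.1361]
Step 21: x=[6.1513] v=[-2.1276]
Step 22: x=[5.9407] v=[-2.1058]
Step 23: x=[5.7336] v=[-2.0708]
Step 24: x=[5.5313] v=[-2.0229]
Step 25: x=[5.3351] v=[-1.9624]
Step 26: x=[5.1461] v=[-1.8896]
Step 27: x=[4.9656] v=[-1.8050]
Step 28: x=[4.7947] v=[-1.7091]
Step 29: x=[4.6345] v=[-1.6025]
Step 30: x=[4.4859] v=[-1.4859]
Step 31: x=[4.3499] v=[-1.3600]
Step 32: x=[4.2273] v=[-1.2256]
Step 33: x=[4.1189] v=[-1.0836]
Step 34: x=[4.0254] v=[-0.9348]
Step 35: x=[3.9474] v=[-0.7801]
Step 36: x=[3.8853] v=[-0.6206]
Step 37: x=[3.8396] v=[-0.4572]
Step 38: x=[3.8105] v=[-0.2909]
Step 39: x=[3.7982] v=[-0.1228]
Step 40: x=[3.8028] v=[0.0461]
First v>=0 after going negative at step 40, time=4.0000

Answer: 4.0000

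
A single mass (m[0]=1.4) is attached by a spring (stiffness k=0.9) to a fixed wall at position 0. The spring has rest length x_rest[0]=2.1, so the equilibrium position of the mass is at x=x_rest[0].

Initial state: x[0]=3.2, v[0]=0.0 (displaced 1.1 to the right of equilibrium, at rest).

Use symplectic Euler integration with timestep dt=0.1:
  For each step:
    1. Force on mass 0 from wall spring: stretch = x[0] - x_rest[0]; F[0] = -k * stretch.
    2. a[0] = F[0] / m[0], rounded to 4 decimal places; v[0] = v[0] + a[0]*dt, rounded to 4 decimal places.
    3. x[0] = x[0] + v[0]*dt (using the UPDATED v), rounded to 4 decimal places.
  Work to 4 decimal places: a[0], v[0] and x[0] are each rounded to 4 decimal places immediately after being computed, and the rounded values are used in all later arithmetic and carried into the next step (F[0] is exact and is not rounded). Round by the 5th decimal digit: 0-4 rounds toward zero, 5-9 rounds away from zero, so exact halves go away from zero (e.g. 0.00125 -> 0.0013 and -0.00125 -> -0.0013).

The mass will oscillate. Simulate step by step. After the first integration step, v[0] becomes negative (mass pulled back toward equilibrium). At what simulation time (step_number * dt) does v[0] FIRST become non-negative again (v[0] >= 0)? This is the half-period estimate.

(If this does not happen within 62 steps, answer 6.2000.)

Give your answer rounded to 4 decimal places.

Answer: 4.0000

Derivation:
Step 0: x=[3.2000] v=[0.0000]
Step 1: x=[3.1929] v=[-0.0707]
Step 2: x=[3.1788] v=[-0.1410]
Step 3: x=[3.1578] v=[-0.2104]
Step 4: x=[3.1300] v=[-0.2784]
Step 5: x=[3.0955] v=[-0.3446]
Step 6: x=[3.0546] v=[-0.4086]
Step 7: x=[3.0076] v=[-0.4700]
Step 8: x=[2.9548] v=[-0.5284]
Step 9: x=[2.8965] v=[-0.5834]
Step 10: x=[2.8330] v=[-0.6346]
Step 11: x=[2.7648] v=[-0.6817]
Step 12: x=[2.6924] v=[-0.7244]
Step 13: x=[2.6162] v=[-0.7625]
Step 14: x=[2.5366] v=[-0.7957]
Step 15: x=[2.4542] v=[-0.8238]
Step 16: x=[2.3695] v=[-0.8466]
Step 17: x=[2.2831] v=[-0.8639]
Step 18: x=[2.1955] v=[-0.8757]
Step 19: x=[2.1073] v=[-0.8818]
Step 20: x=[2.0191] v=[-0.8823]
Step 21: x=[1.9314] v=[-0.8771]
Step 22: x=[1.8448] v=[-0.8663]
Step 23: x=[1.7598] v=[-0.8499]
Step 24: x=[1.6770] v=[-0.8280]
Step 25: x=[1.5969] v=[-0.8008]
Step 26: x=[1.5201] v=[-0.7685]
Step 27: x=[1.4470] v=[-0.7312]
Step 28: x=[1.3781] v=[-0.6892]
Step 29: x=[1.3138] v=[-0.6428]
Step 30: x=[1.2546] v=[-0.5923]
Step 31: x=[1.2008] v=[-0.5380]
Step 32: x=[1.1528] v=[-0.4802]
Step 33: x=[1.1109] v=[-0.4193]
Step 34: x=[1.0753] v=[-0.3557]
Step 35: x=[1.0463] v=[-0.2898]
Step 36: x=[1.0241] v=[-0.2221]
Step 37: x=[1.0088] v=[-0.1529]
Step 38: x=[1.0005] v=[-0.0828]
Step 39: x=[0.9993] v=[-0.0121]
Step 40: x=[1.0052] v=[0.0587]
First v>=0 after going negative at step 40, time=4.0000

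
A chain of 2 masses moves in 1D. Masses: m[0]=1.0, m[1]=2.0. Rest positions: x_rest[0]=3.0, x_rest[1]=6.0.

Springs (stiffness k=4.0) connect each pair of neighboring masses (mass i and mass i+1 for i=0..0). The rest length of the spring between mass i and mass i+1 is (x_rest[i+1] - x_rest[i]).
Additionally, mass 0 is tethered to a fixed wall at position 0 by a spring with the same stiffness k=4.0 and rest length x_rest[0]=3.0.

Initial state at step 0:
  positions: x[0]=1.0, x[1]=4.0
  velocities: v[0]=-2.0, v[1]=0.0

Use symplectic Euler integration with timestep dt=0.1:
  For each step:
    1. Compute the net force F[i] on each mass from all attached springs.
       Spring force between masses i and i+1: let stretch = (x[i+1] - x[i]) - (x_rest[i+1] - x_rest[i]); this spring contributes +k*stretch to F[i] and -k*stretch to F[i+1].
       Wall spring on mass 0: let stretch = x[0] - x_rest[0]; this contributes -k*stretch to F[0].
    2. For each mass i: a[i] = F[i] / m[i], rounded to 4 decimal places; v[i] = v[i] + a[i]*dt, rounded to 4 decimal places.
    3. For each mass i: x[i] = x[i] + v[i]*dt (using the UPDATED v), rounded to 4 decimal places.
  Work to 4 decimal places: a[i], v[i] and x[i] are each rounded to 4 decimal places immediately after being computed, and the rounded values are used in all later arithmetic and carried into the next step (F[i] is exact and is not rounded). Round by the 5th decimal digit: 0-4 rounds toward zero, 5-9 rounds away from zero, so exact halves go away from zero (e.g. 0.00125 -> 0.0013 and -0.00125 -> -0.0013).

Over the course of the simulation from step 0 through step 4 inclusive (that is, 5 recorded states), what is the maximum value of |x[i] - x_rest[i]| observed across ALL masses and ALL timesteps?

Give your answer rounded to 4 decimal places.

Step 0: x=[1.0000 4.0000] v=[-2.0000 0.0000]
Step 1: x=[0.8800 4.0000] v=[-1.2000 0.0000]
Step 2: x=[0.8496 3.9976] v=[-0.3040 -0.0240]
Step 3: x=[0.9111 3.9922] v=[0.6154 -0.0536]
Step 4: x=[1.0594 3.9852] v=[1.4834 -0.0698]
Max displacement = 2.1504

Answer: 2.1504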